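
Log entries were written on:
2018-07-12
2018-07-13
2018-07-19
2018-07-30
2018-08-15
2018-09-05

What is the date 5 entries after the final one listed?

Gaps: 1, 6, 11, 16, 21 days — each gap is 5 larger than the previous one.
Next gap: 26 days. 2018-09-05 + 26 days = 2018-10-01.
Next gap: 31 days. 2018-10-01 + 31 days = 2018-11-01.
Next gap: 36 days. 2018-11-01 + 36 days = 2018-12-07.
Next gap: 41 days. 2018-12-07 + 41 days = 2019-01-17.
Next gap: 46 days. 2019-01-17 + 46 days = 2019-03-04.

2019-03-04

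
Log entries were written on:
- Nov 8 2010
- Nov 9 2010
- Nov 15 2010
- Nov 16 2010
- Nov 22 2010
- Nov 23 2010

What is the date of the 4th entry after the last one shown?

Every event lands on a Monday or Tuesday (gaps cycle 1, 6, 1, 6, 1).
So the schedule is: every Monday and Tuesday.
Next Monday: Nov 29 2010.
The following Tuesday is Nov 30 2010.
The following Monday is Dec 6 2010.
The following Tuesday is Dec 7 2010.

Dec 7 2010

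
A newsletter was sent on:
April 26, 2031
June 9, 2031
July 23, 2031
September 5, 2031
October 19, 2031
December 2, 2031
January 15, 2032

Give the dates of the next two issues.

February 28, 2032; April 12, 2032

Every event comes 44 days after the last (44, 44, 44, 44, 44, 44).
January 15, 2032 + 44 days = February 28, 2032.
February 28, 2032 + 44 days = April 12, 2032.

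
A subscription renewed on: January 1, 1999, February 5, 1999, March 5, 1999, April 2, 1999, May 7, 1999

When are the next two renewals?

June 4, 1999; July 2, 1999

Gaps: 35, 28, 28, 35 days — a mix of 28 and 35. Every date is a Friday.
Each is the 1st Friday of its month.
1st Friday of June 1999: June 4, 1999.
1st Friday of July 1999: July 2, 1999.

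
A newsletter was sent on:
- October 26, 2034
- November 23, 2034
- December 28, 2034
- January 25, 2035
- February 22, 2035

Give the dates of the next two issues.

All dates are Thursdays, 28, 35, 28, 28 days apart.
Specifically, the 4th Thursday of each month.
4th Thursday of March 2035: March 22, 2035.
4th Thursday of April 2035: April 26, 2035.

March 22, 2035; April 26, 2035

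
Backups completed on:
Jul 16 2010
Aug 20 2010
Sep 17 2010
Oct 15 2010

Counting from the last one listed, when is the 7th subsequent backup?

Gaps: 35, 28, 28 days — a mix of 28 and 35. Every date is a Friday.
Each is the 3rd Friday of its month.
November 2010 — 3rd Friday is Nov 19 2010.
3rd Friday of December 2010: Dec 17 2010.
January 2011 — 3rd Friday is Jan 21 2011.
February 2011 — 3rd Friday is Feb 18 2011.
March 2011 — 3rd Friday is Mar 18 2011.
April 2011 — 3rd Friday is Apr 15 2011.
May 2011 — 3rd Friday is May 20 2011.

May 20 2011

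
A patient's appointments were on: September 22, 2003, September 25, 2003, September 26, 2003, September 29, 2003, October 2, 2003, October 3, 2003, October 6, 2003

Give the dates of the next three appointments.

October 9, 2003; October 10, 2003; October 13, 2003

The gap pattern 3, 1, 3, 3, 1, 3 repeats every 3 events.
These are the Mondays, Thursdays and Fridays of each week.
Next Thursday: October 9, 2003.
The following Friday is October 10, 2003.
The following Monday is October 13, 2003.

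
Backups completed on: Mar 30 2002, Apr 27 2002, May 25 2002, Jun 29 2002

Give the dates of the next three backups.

Jul 27 2002, Aug 31 2002, Sep 28 2002

All Saturdays; the gaps (28, 28, 35) vary with month length.
This is the last Saturday of each month.
Last Saturday of July 2002: Jul 27 2002.
August 2002 ends with Saturday Aug 31 2002.
September 2002 ends with Saturday Sep 28 2002.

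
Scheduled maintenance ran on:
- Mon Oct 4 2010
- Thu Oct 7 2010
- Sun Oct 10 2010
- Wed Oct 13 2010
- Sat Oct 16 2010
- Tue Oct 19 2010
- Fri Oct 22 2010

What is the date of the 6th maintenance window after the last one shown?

Gaps between consecutive events: 3, 3, 3, 3, 3, 3 days — a constant 3-day interval.
Fri Oct 22 2010 + 3 days = Mon Oct 25 2010.
Mon Oct 25 2010 + 3 days = Thu Oct 28 2010.
Thu Oct 28 2010 + 3 days = Sun Oct 31 2010.
Sun Oct 31 2010 + 3 days = Wed Nov 3 2010.
Wed Nov 3 2010 + 3 days = Sat Nov 6 2010.
Sat Nov 6 2010 + 3 days = Tue Nov 9 2010.

Tue Nov 9 2010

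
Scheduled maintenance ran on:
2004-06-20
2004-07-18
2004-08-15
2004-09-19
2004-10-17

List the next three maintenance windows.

Gaps: 28, 28, 35, 28 days — a mix of 28 and 35. Every date is a Sunday.
Each is the 3rd Sunday of its month.
November 2004 — 3rd Sunday is 2004-11-21.
3rd Sunday of December 2004: 2004-12-19.
January 2005 — 3rd Sunday is 2005-01-16.

2004-11-21, 2004-12-19, 2005-01-16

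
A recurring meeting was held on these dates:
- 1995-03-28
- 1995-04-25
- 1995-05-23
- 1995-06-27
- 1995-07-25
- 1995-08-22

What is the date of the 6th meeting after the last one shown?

1996-02-27

All dates are Tuesdays, 28, 28, 35, 28, 28 days apart.
Specifically, the 4th Tuesday of each month.
September 1995 — 4th Tuesday is 1995-09-26.
October 1995 — 4th Tuesday is 1995-10-24.
4th Tuesday of November 1995: 1995-11-28.
4th Tuesday of December 1995: 1995-12-26.
January 1996 — 4th Tuesday is 1996-01-23.
February 1996 — 4th Tuesday is 1996-02-27.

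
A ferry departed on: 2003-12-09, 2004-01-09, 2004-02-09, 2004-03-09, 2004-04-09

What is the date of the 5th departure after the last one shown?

The day-of-month is always 9 (31, 31, 29, 31 days between events).
So this recurs on the 9th of each month.
May 2004: 2004-05-09.
June 2004: 2004-06-09.
July 2004: 2004-07-09.
August 2004: 2004-08-09.
September 2004: 2004-09-09.

2004-09-09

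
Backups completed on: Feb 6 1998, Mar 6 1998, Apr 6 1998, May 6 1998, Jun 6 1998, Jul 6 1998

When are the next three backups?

Aug 6 1998, Sep 6 1998, Oct 6 1998

Gaps: 28, 31, 30, 31, 30 days — not constant. Every event is on the 6th of the month.
Pattern: the 6th of each month.
August 1998: Aug 6 1998.
September 1998: Sep 6 1998.
Next: October 1998 → Oct 6 1998.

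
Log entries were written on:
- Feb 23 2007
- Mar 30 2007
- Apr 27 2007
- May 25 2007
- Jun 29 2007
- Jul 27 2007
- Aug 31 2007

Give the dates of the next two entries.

Every date is a Friday; gaps 35, 28, 28, 35, 28, 35 days.
Each is the last Friday of its month (at least one falls on the 29th or later, ruling out '4th Friday').
Last Friday of September 2007: Sep 28 2007.
Last Friday of October 2007: Oct 26 2007.

Sep 28 2007, Oct 26 2007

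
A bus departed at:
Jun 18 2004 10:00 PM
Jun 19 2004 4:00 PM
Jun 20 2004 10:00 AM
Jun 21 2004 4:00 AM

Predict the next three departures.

Jun 21 2004 10:00 PM, Jun 22 2004 4:00 PM, Jun 23 2004 10:00 AM

The interval is a steady 18 hours (18, 18, 18).
Jun 21 2004 4:00 AM + 18 h = Jun 21 2004 10:00 PM.
Jun 21 2004 10:00 PM + 18 h = Jun 22 2004 4:00 PM.
Jun 22 2004 4:00 PM + 18 h = Jun 23 2004 10:00 AM.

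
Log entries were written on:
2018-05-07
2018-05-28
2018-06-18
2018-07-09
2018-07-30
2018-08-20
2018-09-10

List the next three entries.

2018-10-01, 2018-10-22, 2018-11-12

Every event comes 21 days after the last (21, 21, 21, 21, 21, 21).
2018-09-10 + 21 days = 2018-10-01.
2018-10-01 + 21 days = 2018-10-22.
2018-10-22 + 21 days = 2018-11-12.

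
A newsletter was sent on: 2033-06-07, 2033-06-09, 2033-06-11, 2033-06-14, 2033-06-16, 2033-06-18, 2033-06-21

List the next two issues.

Gaps: 2, 2, 3, 2, 2, 3 days — not constant, but cyclic with period 3.
The events fall on every Tuesday, Thursday and Saturday.
Next Thursday: 2033-06-23.
The following Saturday is 2033-06-25.

2033-06-23, 2033-06-25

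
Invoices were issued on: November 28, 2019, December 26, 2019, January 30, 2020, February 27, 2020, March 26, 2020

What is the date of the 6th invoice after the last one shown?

Every date is a Thursday; gaps 28, 35, 28, 28 days.
Each is the last Thursday of its month (at least one falls on the 29th or later, ruling out '4th Thursday').
Last Thursday of April 2020: April 30, 2020.
Last Thursday of May 2020: May 28, 2020.
June 2020 ends with Thursday June 25, 2020.
July 2020 ends with Thursday July 30, 2020.
August 2020 ends with Thursday August 27, 2020.
Last Thursday of September 2020: September 24, 2020.

September 24, 2020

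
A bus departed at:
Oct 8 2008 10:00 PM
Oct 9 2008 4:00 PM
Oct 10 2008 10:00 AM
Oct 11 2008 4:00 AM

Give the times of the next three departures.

Oct 11 2008 10:00 PM, Oct 12 2008 4:00 PM, Oct 13 2008 10:00 AM

Gaps: 18, 18, 18 hours — each event is 18 hours after the previous one.
Oct 11 2008 4:00 AM + 18 h = Oct 11 2008 10:00 PM.
Oct 11 2008 10:00 PM + 18 h = Oct 12 2008 4:00 PM.
Oct 12 2008 4:00 PM + 18 h = Oct 13 2008 10:00 AM.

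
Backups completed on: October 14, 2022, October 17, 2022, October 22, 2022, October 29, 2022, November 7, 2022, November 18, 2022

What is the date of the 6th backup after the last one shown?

The spacing grows by 2 each time: 3, 5, 7, 9, 11 days.
Next gap: 13 days. November 18, 2022 + 13 days = December 1, 2022.
Next gap: 15 days. December 1, 2022 + 15 days = December 16, 2022.
Next gap: 17 days. December 16, 2022 + 17 days = January 2, 2023.
Next gap: 19 days. January 2, 2023 + 19 days = January 21, 2023.
Next gap: 21 days. January 21, 2023 + 21 days = February 11, 2023.
Next gap: 23 days. February 11, 2023 + 23 days = March 6, 2023.

March 6, 2023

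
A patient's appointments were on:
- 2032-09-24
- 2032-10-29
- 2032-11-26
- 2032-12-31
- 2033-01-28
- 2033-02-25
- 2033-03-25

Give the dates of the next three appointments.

2033-04-29, 2033-05-27, 2033-06-24

All Fridays; the gaps (35, 28, 35, 28, 28, 28) vary with month length.
This is the last Friday of each month.
Last Friday of April 2033: 2033-04-29.
Last Friday of May 2033: 2033-05-27.
June 2033 ends with Friday 2033-06-24.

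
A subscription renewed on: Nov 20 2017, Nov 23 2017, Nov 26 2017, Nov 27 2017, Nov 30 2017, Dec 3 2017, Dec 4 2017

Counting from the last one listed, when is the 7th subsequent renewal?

Dec 21 2017

Gaps: 3, 3, 1, 3, 3, 1 days — not constant, but cyclic with period 3.
The events fall on every Monday, Thursday and Sunday.
Next Thursday: Dec 7 2017.
Next Sunday: Dec 10 2017.
The following Monday is Dec 11 2017.
The following Thursday is Dec 14 2017.
Next Sunday: Dec 17 2017.
The following Monday is Dec 18 2017.
Next Thursday: Dec 21 2017.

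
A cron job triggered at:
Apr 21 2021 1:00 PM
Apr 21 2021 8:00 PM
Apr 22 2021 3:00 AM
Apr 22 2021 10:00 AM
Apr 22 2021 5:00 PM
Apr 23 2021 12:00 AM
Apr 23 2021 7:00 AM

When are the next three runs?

Gaps: 7, 7, 7, 7, 7, 7 hours — each event is 7 hours after the previous one.
Apr 23 2021 7:00 AM + 7 h = Apr 23 2021 2:00 PM.
Apr 23 2021 2:00 PM + 7 h = Apr 23 2021 9:00 PM.
Apr 23 2021 9:00 PM + 7 h = Apr 24 2021 4:00 AM.

Apr 23 2021 2:00 PM, Apr 23 2021 9:00 PM, Apr 24 2021 4:00 AM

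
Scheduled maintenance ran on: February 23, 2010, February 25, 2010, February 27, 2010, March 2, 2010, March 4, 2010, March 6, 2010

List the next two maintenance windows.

March 9, 2010; March 11, 2010

The gap pattern 2, 2, 3, 2, 2 repeats every 3 events.
These are the Tuesdays, Thursdays and Saturdays of each week.
The following Tuesday is March 9, 2010.
The following Thursday is March 11, 2010.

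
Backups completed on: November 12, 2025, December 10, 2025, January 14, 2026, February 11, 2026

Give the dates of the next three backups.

March 11, 2026; April 8, 2026; May 13, 2026

These are Wednesdays at 28- or 35-day spacing (28, 35, 28).
The pattern: 2nd Wednesday of the month.
2nd Wednesday of March 2026: March 11, 2026.
2nd Wednesday of April 2026: April 8, 2026.
2nd Wednesday of May 2026: May 13, 2026.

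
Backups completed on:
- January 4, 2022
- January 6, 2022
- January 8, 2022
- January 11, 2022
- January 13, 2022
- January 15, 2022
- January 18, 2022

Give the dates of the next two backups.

Every event lands on a Tuesday or Thursday or Saturday (gaps cycle 2, 2, 3, 2, 2, 3).
So the schedule is: every Tuesday, Thursday and Saturday.
The following Thursday is January 20, 2022.
The following Saturday is January 22, 2022.

January 20, 2022; January 22, 2022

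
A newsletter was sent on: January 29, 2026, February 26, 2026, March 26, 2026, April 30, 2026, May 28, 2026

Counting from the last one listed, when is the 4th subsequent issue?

September 24, 2026

All Thursdays; the gaps (28, 28, 35, 28) vary with month length.
This is the last Thursday of each month.
Last Thursday of June 2026: June 25, 2026.
Last Thursday of July 2026: July 30, 2026.
August 2026 ends with Thursday August 27, 2026.
September 2026 ends with Thursday September 24, 2026.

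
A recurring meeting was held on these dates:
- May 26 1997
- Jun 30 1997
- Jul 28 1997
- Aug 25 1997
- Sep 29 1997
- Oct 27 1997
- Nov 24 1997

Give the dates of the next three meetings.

These are Mondays with 35, 28, 28, 35, 28, 28-day gaps.
Each is the final Monday of its month — Jun 30 1997 is past the 28th, so '4th Monday' doesn't fit.
December 1997 ends with Monday Dec 29 1997.
January 1998 ends with Monday Jan 26 1998.
Last Monday of February 1998: Feb 23 1998.

Dec 29 1997, Jan 26 1998, Feb 23 1998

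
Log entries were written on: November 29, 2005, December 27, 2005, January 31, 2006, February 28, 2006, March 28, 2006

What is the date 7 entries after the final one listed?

Every date is a Tuesday; gaps 28, 35, 28, 28 days.
Each is the last Tuesday of its month (at least one falls on the 29th or later, ruling out '4th Tuesday').
April 2006 ends with Tuesday April 25, 2006.
May 2006 ends with Tuesday May 30, 2006.
Last Tuesday of June 2006: June 27, 2006.
July 2006 ends with Tuesday July 25, 2006.
Last Tuesday of August 2006: August 29, 2006.
September 2006 ends with Tuesday September 26, 2006.
Last Tuesday of October 2006: October 31, 2006.

October 31, 2006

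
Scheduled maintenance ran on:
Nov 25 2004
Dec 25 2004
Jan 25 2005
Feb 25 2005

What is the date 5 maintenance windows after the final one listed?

Gaps: 30, 31, 31 days — not constant. Every event is on the 25th of the month.
Pattern: the 25th of each month.
Next: March 2005 → Mar 25 2005.
April 2005: Apr 25 2005.
May 2005: May 25 2005.
Next: June 2005 → Jun 25 2005.
July 2005: Jul 25 2005.

Jul 25 2005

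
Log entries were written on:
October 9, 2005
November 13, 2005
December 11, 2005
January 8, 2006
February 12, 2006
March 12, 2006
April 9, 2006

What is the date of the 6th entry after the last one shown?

All dates are Sundays, 35, 28, 28, 35, 28, 28 days apart.
Specifically, the 2nd Sunday of each month.
2nd Sunday of May 2006: May 14, 2006.
2nd Sunday of June 2006: June 11, 2006.
2nd Sunday of July 2006: July 9, 2006.
2nd Sunday of August 2006: August 13, 2006.
September 2006 — 2nd Sunday is September 10, 2006.
October 2006 — 2nd Sunday is October 8, 2006.

October 8, 2006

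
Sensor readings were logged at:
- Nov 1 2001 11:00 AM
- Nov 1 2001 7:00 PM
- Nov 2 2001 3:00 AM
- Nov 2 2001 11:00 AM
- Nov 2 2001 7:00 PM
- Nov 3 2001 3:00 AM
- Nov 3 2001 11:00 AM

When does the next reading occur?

The interval is a steady 8 hours (8, 8, 8, 8, 8, 8).
Nov 3 2001 11:00 AM + 8 h = Nov 3 2001 7:00 PM.

Nov 3 2001 7:00 PM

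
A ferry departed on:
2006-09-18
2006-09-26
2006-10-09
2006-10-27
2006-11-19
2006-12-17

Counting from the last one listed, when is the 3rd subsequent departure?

2007-04-10

The spacing grows by 5 each time: 8, 13, 18, 23, 28 days.
Next gap: 33 days. 2006-12-17 + 33 days = 2007-01-19.
Next gap: 38 days. 2007-01-19 + 38 days = 2007-02-26.
Next gap: 43 days. 2007-02-26 + 43 days = 2007-04-10.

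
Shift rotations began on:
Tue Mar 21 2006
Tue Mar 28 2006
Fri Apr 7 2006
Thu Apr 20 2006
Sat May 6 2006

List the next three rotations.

Intervals are 7, 10, 13, 16 days — an arithmetic progression with common difference 3.
Next gap: 19 days. Sat May 6 2006 + 19 days = Thu May 25 2006.
Next gap: 22 days. Thu May 25 2006 + 22 days = Fri Jun 16 2006.
Next gap: 25 days. Fri Jun 16 2006 + 25 days = Tue Jul 11 2006.

Thu May 25 2006, Fri Jun 16 2006, Tue Jul 11 2006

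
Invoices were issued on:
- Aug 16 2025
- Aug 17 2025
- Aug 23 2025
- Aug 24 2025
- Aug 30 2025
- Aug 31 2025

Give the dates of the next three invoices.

The gap pattern 1, 6, 1, 6, 1 repeats every 2 events.
These are the Saturdays and Sundays of each week.
Next Saturday: Sep 6 2025.
Next Sunday: Sep 7 2025.
Next Saturday: Sep 13 2025.

Sep 6 2025, Sep 7 2025, Sep 13 2025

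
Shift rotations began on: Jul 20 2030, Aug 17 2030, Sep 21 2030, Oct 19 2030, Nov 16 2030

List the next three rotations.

Dec 21 2030, Jan 18 2031, Feb 15 2031

All dates are Saturdays, 28, 35, 28, 28 days apart.
Specifically, the 3rd Saturday of each month.
December 2030 — 3rd Saturday is Dec 21 2030.
January 2031 — 3rd Saturday is Jan 18 2031.
February 2031 — 3rd Saturday is Feb 15 2031.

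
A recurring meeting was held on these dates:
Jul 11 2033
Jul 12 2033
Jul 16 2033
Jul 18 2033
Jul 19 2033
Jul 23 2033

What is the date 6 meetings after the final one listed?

Gaps: 1, 4, 2, 1, 4 days — not constant, but cyclic with period 3.
The events fall on every Monday, Tuesday and Saturday.
Next Monday: Jul 25 2033.
Next Tuesday: Jul 26 2033.
The following Saturday is Jul 30 2033.
Next Monday: Aug 1 2033.
The following Tuesday is Aug 2 2033.
Next Saturday: Aug 6 2033.

Aug 6 2033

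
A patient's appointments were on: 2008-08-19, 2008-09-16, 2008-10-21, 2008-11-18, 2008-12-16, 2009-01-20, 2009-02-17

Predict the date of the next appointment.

2009-03-17

All dates are Tuesdays, 28, 35, 28, 28, 35, 28 days apart.
Specifically, the 3rd Tuesday of each month.
March 2009 — 3rd Tuesday is 2009-03-17.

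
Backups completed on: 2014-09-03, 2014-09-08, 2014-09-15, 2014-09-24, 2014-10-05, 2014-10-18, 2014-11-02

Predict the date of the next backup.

The spacing grows by 2 each time: 5, 7, 9, 11, 13, 15 days.
Next gap: 17 days. 2014-11-02 + 17 days = 2014-11-19.

2014-11-19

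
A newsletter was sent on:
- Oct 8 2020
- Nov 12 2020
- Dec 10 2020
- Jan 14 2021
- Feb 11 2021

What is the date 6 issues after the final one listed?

Aug 12 2021

These are Thursdays at 28- or 35-day spacing (35, 28, 35, 28).
The pattern: 2nd Thursday of the month.
March 2021 — 2nd Thursday is Mar 11 2021.
April 2021 — 2nd Thursday is Apr 8 2021.
2nd Thursday of May 2021: May 13 2021.
2nd Thursday of June 2021: Jun 10 2021.
2nd Thursday of July 2021: Jul 8 2021.
August 2021 — 2nd Thursday is Aug 12 2021.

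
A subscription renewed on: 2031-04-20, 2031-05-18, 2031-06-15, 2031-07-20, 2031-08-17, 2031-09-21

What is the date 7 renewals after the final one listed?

These are Sundays at 28- or 35-day spacing (28, 28, 35, 28, 35).
The pattern: 3rd Sunday of the month.
3rd Sunday of October 2031: 2031-10-19.
November 2031 — 3rd Sunday is 2031-11-16.
December 2031 — 3rd Sunday is 2031-12-21.
January 2032 — 3rd Sunday is 2032-01-18.
February 2032 — 3rd Sunday is 2032-02-15.
March 2032 — 3rd Sunday is 2032-03-21.
April 2032 — 3rd Sunday is 2032-04-18.

2032-04-18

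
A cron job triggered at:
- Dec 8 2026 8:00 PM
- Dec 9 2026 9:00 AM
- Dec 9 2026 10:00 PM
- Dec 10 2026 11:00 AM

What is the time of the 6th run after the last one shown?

Spacing: 13, 13, 13 h — constant 13 h.
Dec 10 2026 11:00 AM + 13 h = Dec 11 2026 12:00 AM.
Dec 11 2026 12:00 AM + 13 h = Dec 11 2026 1:00 PM.
Dec 11 2026 1:00 PM + 13 h = Dec 12 2026 2:00 AM.
Dec 12 2026 2:00 AM + 13 h = Dec 12 2026 3:00 PM.
Dec 12 2026 3:00 PM + 13 h = Dec 13 2026 4:00 AM.
Dec 13 2026 4:00 AM + 13 h = Dec 13 2026 5:00 PM.

Dec 13 2026 5:00 PM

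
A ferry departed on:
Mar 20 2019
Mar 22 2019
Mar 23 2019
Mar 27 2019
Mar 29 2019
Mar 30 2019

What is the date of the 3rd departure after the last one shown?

The gap pattern 2, 1, 4, 2, 1 repeats every 3 events.
These are the Wednesdays, Fridays and Saturdays of each week.
Next Wednesday: Apr 3 2019.
The following Friday is Apr 5 2019.
Next Saturday: Apr 6 2019.

Apr 6 2019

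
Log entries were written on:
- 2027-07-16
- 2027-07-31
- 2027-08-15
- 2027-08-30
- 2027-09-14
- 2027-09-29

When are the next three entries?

2027-10-14, 2027-10-29, 2027-11-13

Gaps between consecutive events: 15, 15, 15, 15, 15 days — a constant 15-day interval.
2027-09-29 + 15 days = 2027-10-14.
2027-10-14 + 15 days = 2027-10-29.
2027-10-29 + 15 days = 2027-11-13.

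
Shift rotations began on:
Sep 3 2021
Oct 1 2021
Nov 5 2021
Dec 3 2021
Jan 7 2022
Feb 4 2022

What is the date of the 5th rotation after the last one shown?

Gaps: 28, 35, 28, 35, 28 days — a mix of 28 and 35. Every date is a Friday.
Each is the 1st Friday of its month.
March 2022 — 1st Friday is Mar 4 2022.
1st Friday of April 2022: Apr 1 2022.
1st Friday of May 2022: May 6 2022.
1st Friday of June 2022: Jun 3 2022.
1st Friday of July 2022: Jul 1 2022.

Jul 1 2022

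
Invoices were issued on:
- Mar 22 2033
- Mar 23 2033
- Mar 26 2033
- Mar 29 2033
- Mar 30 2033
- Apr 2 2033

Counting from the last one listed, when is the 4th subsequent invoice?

Apr 12 2033

Every event lands on a Tuesday or Wednesday or Saturday (gaps cycle 1, 3, 3, 1, 3).
So the schedule is: every Tuesday, Wednesday and Saturday.
The following Tuesday is Apr 5 2033.
The following Wednesday is Apr 6 2033.
The following Saturday is Apr 9 2033.
The following Tuesday is Apr 12 2033.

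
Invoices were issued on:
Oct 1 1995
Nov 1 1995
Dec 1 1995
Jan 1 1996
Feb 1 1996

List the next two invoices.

Mar 1 1996, Apr 1 1996

Gaps: 31, 30, 31, 31 days — not constant. Every event is on the 1st of the month.
Pattern: the 1st of each month.
March 1996: Mar 1 1996.
April 1996: Apr 1 1996.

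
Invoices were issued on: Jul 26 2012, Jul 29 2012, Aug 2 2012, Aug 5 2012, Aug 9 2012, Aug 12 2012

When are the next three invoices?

Aug 16 2012, Aug 19 2012, Aug 23 2012

The gap pattern 3, 4, 3, 4, 3 repeats every 2 events.
These are the Thursdays and Sundays of each week.
Next Thursday: Aug 16 2012.
The following Sunday is Aug 19 2012.
Next Thursday: Aug 23 2012.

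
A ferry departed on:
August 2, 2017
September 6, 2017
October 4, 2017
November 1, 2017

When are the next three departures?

December 6, 2017; January 3, 2018; February 7, 2018

These are Wednesdays at 28- or 35-day spacing (35, 28, 28).
The pattern: 1st Wednesday of the month.
1st Wednesday of December 2017: December 6, 2017.
January 2018 — 1st Wednesday is January 3, 2018.
February 2018 — 1st Wednesday is February 7, 2018.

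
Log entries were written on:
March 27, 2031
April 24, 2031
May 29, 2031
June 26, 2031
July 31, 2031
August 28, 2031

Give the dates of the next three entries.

Every date is a Thursday; gaps 28, 35, 28, 35, 28 days.
Each is the last Thursday of its month (at least one falls on the 29th or later, ruling out '4th Thursday').
September 2031 ends with Thursday September 25, 2031.
Last Thursday of October 2031: October 30, 2031.
Last Thursday of November 2031: November 27, 2031.

September 25, 2031; October 30, 2031; November 27, 2031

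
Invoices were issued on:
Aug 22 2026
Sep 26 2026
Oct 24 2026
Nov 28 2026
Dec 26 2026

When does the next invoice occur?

Jan 23 2027

All dates are Saturdays, 35, 28, 35, 28 days apart.
Specifically, the 4th Saturday of each month.
January 2027 — 4th Saturday is Jan 23 2027.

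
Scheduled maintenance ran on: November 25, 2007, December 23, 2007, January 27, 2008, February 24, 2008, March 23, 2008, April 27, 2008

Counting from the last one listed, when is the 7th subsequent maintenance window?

November 23, 2008

These are Sundays at 28- or 35-day spacing (28, 35, 28, 28, 35).
The pattern: 4th Sunday of the month.
May 2008 — 4th Sunday is May 25, 2008.
4th Sunday of June 2008: June 22, 2008.
4th Sunday of July 2008: July 27, 2008.
4th Sunday of August 2008: August 24, 2008.
4th Sunday of September 2008: September 28, 2008.
4th Sunday of October 2008: October 26, 2008.
November 2008 — 4th Sunday is November 23, 2008.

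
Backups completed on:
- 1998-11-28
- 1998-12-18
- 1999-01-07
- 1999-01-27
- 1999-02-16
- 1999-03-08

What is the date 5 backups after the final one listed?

Gaps between consecutive events: 20, 20, 20, 20, 20 days — a constant 20-day interval.
1999-03-08 + 20 days = 1999-03-28.
1999-03-28 + 20 days = 1999-04-17.
1999-04-17 + 20 days = 1999-05-07.
1999-05-07 + 20 days = 1999-05-27.
1999-05-27 + 20 days = 1999-06-16.

1999-06-16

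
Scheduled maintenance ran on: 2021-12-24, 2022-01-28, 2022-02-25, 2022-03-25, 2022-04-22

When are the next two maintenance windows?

Gaps: 35, 28, 28, 28 days — a mix of 28 and 35. Every date is a Friday.
Each is the 4th Friday of its month.
4th Friday of May 2022: 2022-05-27.
4th Friday of June 2022: 2022-06-24.

2022-05-27, 2022-06-24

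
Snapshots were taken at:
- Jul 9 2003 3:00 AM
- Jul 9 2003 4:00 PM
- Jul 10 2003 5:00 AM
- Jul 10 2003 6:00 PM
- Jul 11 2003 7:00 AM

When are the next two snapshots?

Jul 11 2003 8:00 PM, Jul 12 2003 9:00 AM

Gaps: 13, 13, 13, 13 hours — each event is 13 hours after the previous one.
Jul 11 2003 7:00 AM + 13 h = Jul 11 2003 8:00 PM.
Jul 11 2003 8:00 PM + 13 h = Jul 12 2003 9:00 AM.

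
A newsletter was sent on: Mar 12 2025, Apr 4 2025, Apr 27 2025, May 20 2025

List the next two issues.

The spacing is 23, 23, 23 days — always 23 days.
May 20 2025 + 23 days = Jun 12 2025.
Jun 12 2025 + 23 days = Jul 5 2025.

Jun 12 2025, Jul 5 2025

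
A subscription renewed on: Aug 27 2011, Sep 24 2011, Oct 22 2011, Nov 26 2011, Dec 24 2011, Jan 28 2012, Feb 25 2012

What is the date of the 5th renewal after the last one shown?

All dates are Saturdays, 28, 28, 35, 28, 35, 28 days apart.
Specifically, the 4th Saturday of each month.
4th Saturday of March 2012: Mar 24 2012.
4th Saturday of April 2012: Apr 28 2012.
May 2012 — 4th Saturday is May 26 2012.
June 2012 — 4th Saturday is Jun 23 2012.
July 2012 — 4th Saturday is Jul 28 2012.

Jul 28 2012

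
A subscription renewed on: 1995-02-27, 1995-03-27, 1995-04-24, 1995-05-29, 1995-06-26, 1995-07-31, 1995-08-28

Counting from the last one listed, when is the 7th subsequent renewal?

These are Mondays with 28, 28, 35, 28, 35, 28-day gaps.
Each is the final Monday of its month — 1995-05-29 is past the 28th, so '4th Monday' doesn't fit.
September 1995 ends with Monday 1995-09-25.
Last Monday of October 1995: 1995-10-30.
November 1995 ends with Monday 1995-11-27.
Last Monday of December 1995: 1995-12-25.
Last Monday of January 1996: 1996-01-29.
Last Monday of February 1996: 1996-02-26.
Last Monday of March 1996: 1996-03-25.

1996-03-25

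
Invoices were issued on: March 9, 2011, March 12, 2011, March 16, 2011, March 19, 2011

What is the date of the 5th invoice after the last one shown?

April 6, 2011

The gap pattern 3, 4, 3 repeats every 2 events.
These are the Wednesdays and Saturdays of each week.
The following Wednesday is March 23, 2011.
The following Saturday is March 26, 2011.
The following Wednesday is March 30, 2011.
Next Saturday: April 2, 2011.
The following Wednesday is April 6, 2011.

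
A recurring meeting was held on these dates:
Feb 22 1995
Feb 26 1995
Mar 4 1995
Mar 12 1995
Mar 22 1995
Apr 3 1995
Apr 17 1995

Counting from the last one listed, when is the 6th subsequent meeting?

Intervals are 4, 6, 8, 10, 12, 14 days — an arithmetic progression with common difference 2.
Next gap: 16 days. Apr 17 1995 + 16 days = May 3 1995.
Next gap: 18 days. May 3 1995 + 18 days = May 21 1995.
Next gap: 20 days. May 21 1995 + 20 days = Jun 10 1995.
Next gap: 22 days. Jun 10 1995 + 22 days = Jul 2 1995.
Next gap: 24 days. Jul 2 1995 + 24 days = Jul 26 1995.
Next gap: 26 days. Jul 26 1995 + 26 days = Aug 21 1995.

Aug 21 1995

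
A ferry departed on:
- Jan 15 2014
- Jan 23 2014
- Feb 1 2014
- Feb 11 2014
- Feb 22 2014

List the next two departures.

Mar 6 2014, Mar 19 2014

Intervals are 8, 9, 10, 11 days — an arithmetic progression with common difference 1.
Next gap: 12 days. Feb 22 2014 + 12 days = Mar 6 2014.
Next gap: 13 days. Mar 6 2014 + 13 days = Mar 19 2014.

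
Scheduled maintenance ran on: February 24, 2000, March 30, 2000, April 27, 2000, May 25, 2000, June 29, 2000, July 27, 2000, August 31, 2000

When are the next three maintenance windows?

Every date is a Thursday; gaps 35, 28, 28, 35, 28, 35 days.
Each is the last Thursday of its month (at least one falls on the 29th or later, ruling out '4th Thursday').
Last Thursday of September 2000: September 28, 2000.
October 2000 ends with Thursday October 26, 2000.
Last Thursday of November 2000: November 30, 2000.

September 28, 2000; October 26, 2000; November 30, 2000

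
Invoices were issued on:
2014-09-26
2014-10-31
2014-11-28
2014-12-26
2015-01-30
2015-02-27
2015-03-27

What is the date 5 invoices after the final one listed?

All Fridays; the gaps (35, 28, 28, 35, 28, 28) vary with month length.
This is the last Friday of each month.
April 2015 ends with Friday 2015-04-24.
Last Friday of May 2015: 2015-05-29.
Last Friday of June 2015: 2015-06-26.
Last Friday of July 2015: 2015-07-31.
Last Friday of August 2015: 2015-08-28.

2015-08-28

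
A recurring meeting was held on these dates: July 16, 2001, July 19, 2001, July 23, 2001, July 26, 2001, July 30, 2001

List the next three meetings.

August 2, 2001; August 6, 2001; August 9, 2001

The gap pattern 3, 4, 3, 4 repeats every 2 events.
These are the Mondays and Thursdays of each week.
Next Thursday: August 2, 2001.
The following Monday is August 6, 2001.
Next Thursday: August 9, 2001.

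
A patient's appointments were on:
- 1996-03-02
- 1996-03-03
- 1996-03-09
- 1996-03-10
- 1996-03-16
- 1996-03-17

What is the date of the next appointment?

The gap pattern 1, 6, 1, 6, 1 repeats every 2 events.
These are the Saturdays and Sundays of each week.
Next Saturday: 1996-03-23.

1996-03-23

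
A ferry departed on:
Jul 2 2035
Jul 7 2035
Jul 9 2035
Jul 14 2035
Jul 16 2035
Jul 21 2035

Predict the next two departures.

Every event lands on a Monday or Saturday (gaps cycle 5, 2, 5, 2, 5).
So the schedule is: every Monday and Saturday.
Next Monday: Jul 23 2035.
The following Saturday is Jul 28 2035.

Jul 23 2035, Jul 28 2035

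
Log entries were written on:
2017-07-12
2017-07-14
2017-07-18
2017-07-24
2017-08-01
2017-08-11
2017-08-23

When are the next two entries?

Gaps: 2, 4, 6, 8, 10, 12 days — each gap is 2 larger than the previous one.
Next gap: 14 days. 2017-08-23 + 14 days = 2017-09-06.
Next gap: 16 days. 2017-09-06 + 16 days = 2017-09-22.

2017-09-06, 2017-09-22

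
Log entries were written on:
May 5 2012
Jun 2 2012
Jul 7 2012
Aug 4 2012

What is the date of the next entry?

Sep 1 2012

These are Saturdays at 28- or 35-day spacing (28, 35, 28).
The pattern: 1st Saturday of the month.
1st Saturday of September 2012: Sep 1 2012.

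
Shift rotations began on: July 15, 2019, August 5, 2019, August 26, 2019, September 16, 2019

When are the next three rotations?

October 7, 2019; October 28, 2019; November 18, 2019

The spacing is 21, 21, 21 days — always 21 days.
September 16, 2019 + 21 days = October 7, 2019.
October 7, 2019 + 21 days = October 28, 2019.
October 28, 2019 + 21 days = November 18, 2019.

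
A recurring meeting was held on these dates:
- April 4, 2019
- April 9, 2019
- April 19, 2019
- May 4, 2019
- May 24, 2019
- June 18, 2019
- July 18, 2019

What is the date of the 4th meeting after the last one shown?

Intervals are 5, 10, 15, 20, 25, 30 days — an arithmetic progression with common difference 5.
Next gap: 35 days. July 18, 2019 + 35 days = August 22, 2019.
Next gap: 40 days. August 22, 2019 + 40 days = October 1, 2019.
Next gap: 45 days. October 1, 2019 + 45 days = November 15, 2019.
Next gap: 50 days. November 15, 2019 + 50 days = January 4, 2020.

January 4, 2020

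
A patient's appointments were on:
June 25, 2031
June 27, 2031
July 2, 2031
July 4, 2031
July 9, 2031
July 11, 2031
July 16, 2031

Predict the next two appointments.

July 18, 2031; July 23, 2031

The gap pattern 2, 5, 2, 5, 2, 5 repeats every 2 events.
These are the Wednesdays and Fridays of each week.
Next Friday: July 18, 2031.
Next Wednesday: July 23, 2031.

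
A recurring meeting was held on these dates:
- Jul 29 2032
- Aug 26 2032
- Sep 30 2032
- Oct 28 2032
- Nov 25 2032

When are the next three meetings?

All Thursdays; the gaps (28, 35, 28, 28) vary with month length.
This is the last Thursday of each month.
Last Thursday of December 2032: Dec 30 2032.
Last Thursday of January 2033: Jan 27 2033.
Last Thursday of February 2033: Feb 24 2033.

Dec 30 2032, Jan 27 2033, Feb 24 2033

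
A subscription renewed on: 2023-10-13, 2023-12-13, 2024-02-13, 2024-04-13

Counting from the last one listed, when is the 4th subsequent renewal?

2024-12-13

Each date is the 13th; the gaps (61, 62, 60) track the month lengths.
The rule is the 13th of every 2 months.
June 2024: 2024-06-13.
August 2024: 2024-08-13.
Next: October 2024 → 2024-10-13.
Next: December 2024 → 2024-12-13.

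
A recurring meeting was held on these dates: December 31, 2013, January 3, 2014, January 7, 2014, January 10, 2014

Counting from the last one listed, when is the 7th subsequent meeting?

February 4, 2014

The gap pattern 3, 4, 3 repeats every 2 events.
These are the Tuesdays and Fridays of each week.
The following Tuesday is January 14, 2014.
Next Friday: January 17, 2014.
Next Tuesday: January 21, 2014.
Next Friday: January 24, 2014.
The following Tuesday is January 28, 2014.
The following Friday is January 31, 2014.
Next Tuesday: February 4, 2014.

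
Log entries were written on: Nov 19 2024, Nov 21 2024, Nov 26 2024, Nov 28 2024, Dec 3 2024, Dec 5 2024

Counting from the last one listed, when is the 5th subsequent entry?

The gap pattern 2, 5, 2, 5, 2 repeats every 2 events.
These are the Tuesdays and Thursdays of each week.
Next Tuesday: Dec 10 2024.
The following Thursday is Dec 12 2024.
The following Tuesday is Dec 17 2024.
The following Thursday is Dec 19 2024.
Next Tuesday: Dec 24 2024.

Dec 24 2024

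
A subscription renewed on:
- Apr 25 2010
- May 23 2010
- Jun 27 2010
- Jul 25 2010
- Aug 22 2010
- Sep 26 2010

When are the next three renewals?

Gaps: 28, 35, 28, 28, 35 days — a mix of 28 and 35. Every date is a Sunday.
Each is the 4th Sunday of its month.
4th Sunday of October 2010: Oct 24 2010.
November 2010 — 4th Sunday is Nov 28 2010.
4th Sunday of December 2010: Dec 26 2010.

Oct 24 2010, Nov 28 2010, Dec 26 2010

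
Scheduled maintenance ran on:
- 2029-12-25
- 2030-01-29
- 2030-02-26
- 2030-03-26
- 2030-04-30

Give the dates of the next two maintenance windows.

2030-05-28, 2030-06-25

All Tuesdays; the gaps (35, 28, 28, 35) vary with month length.
This is the last Tuesday of each month.
Last Tuesday of May 2030: 2030-05-28.
Last Tuesday of June 2030: 2030-06-25.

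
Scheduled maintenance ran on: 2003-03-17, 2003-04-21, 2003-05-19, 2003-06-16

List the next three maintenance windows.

All dates are Mondays, 35, 28, 28 days apart.
Specifically, the 3rd Monday of each month.
July 2003 — 3rd Monday is 2003-07-21.
3rd Monday of August 2003: 2003-08-18.
3rd Monday of September 2003: 2003-09-15.

2003-07-21, 2003-08-18, 2003-09-15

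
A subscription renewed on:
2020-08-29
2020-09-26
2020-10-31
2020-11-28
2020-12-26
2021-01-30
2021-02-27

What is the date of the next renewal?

All Saturdays; the gaps (28, 35, 28, 28, 35, 28) vary with month length.
This is the last Saturday of each month.
March 2021 ends with Saturday 2021-03-27.

2021-03-27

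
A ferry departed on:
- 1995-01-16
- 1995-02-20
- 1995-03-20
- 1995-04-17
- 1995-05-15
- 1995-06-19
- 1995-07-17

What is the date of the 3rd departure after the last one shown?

1995-10-16

Gaps: 35, 28, 28, 28, 35, 28 days — a mix of 28 and 35. Every date is a Monday.
Each is the 3rd Monday of its month.
3rd Monday of August 1995: 1995-08-21.
September 1995 — 3rd Monday is 1995-09-18.
3rd Monday of October 1995: 1995-10-16.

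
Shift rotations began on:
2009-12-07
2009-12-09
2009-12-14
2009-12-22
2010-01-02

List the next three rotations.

Intervals are 2, 5, 8, 11 days — an arithmetic progression with common difference 3.
Next gap: 14 days. 2010-01-02 + 14 days = 2010-01-16.
Next gap: 17 days. 2010-01-16 + 17 days = 2010-02-02.
Next gap: 20 days. 2010-02-02 + 20 days = 2010-02-22.

2010-01-16, 2010-02-02, 2010-02-22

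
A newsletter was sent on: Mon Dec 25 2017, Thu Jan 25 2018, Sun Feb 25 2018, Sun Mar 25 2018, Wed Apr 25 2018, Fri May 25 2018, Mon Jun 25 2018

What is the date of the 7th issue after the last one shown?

Fri Jan 25 2019

Each date is the 25th; the gaps (31, 31, 28, 31, 30, 31) track the month lengths.
The rule is the 25th of each month.
July 2018: Wed Jul 25 2018.
August 2018: Sat Aug 25 2018.
September 2018: Tue Sep 25 2018.
October 2018: Thu Oct 25 2018.
November 2018: Sun Nov 25 2018.
Next: December 2018 → Tue Dec 25 2018.
January 2019: Fri Jan 25 2019.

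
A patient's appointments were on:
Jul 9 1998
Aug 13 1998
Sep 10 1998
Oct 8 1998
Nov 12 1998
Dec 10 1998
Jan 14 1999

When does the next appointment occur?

Gaps: 35, 28, 28, 35, 28, 35 days — a mix of 28 and 35. Every date is a Thursday.
Each is the 2nd Thursday of its month.
February 1999 — 2nd Thursday is Feb 11 1999.

Feb 11 1999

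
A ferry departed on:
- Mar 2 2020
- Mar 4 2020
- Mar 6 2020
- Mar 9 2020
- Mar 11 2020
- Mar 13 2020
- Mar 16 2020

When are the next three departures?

Gaps: 2, 2, 3, 2, 2, 3 days — not constant, but cyclic with period 3.
The events fall on every Monday, Wednesday and Friday.
The following Wednesday is Mar 18 2020.
Next Friday: Mar 20 2020.
Next Monday: Mar 23 2020.

Mar 18 2020, Mar 20 2020, Mar 23 2020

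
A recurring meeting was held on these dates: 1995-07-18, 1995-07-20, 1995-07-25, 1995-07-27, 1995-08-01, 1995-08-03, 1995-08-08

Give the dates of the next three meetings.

1995-08-10, 1995-08-15, 1995-08-17

The gap pattern 2, 5, 2, 5, 2, 5 repeats every 2 events.
These are the Tuesdays and Thursdays of each week.
Next Thursday: 1995-08-10.
Next Tuesday: 1995-08-15.
Next Thursday: 1995-08-17.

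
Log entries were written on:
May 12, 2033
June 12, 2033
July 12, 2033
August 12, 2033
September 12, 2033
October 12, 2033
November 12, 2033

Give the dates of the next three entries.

December 12, 2033; January 12, 2034; February 12, 2034

Each date is the 12th; the gaps (31, 30, 31, 31, 30, 31) track the month lengths.
The rule is the 12th of each month.
December 2033: December 12, 2033.
Next: January 2034 → January 12, 2034.
February 2034: February 12, 2034.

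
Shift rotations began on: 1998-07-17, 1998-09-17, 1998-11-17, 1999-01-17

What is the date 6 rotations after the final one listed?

Gaps: 62, 61, 61 days — not constant. Every event is on the 17th of the month.
Pattern: the 17th of every 2 months.
March 1999: 1999-03-17.
Next: May 1999 → 1999-05-17.
July 1999: 1999-07-17.
Next: September 1999 → 1999-09-17.
November 1999: 1999-11-17.
Next: January 2000 → 2000-01-17.

2000-01-17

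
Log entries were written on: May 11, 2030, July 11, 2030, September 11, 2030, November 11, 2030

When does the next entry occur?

January 11, 2031

Each date is the 11th; the gaps (61, 62, 61) track the month lengths.
The rule is the 11th of every 2 months.
January 2031: January 11, 2031.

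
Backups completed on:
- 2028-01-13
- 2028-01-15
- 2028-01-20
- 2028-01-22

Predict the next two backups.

2028-01-27, 2028-01-29

The gap pattern 2, 5, 2 repeats every 2 events.
These are the Thursdays and Saturdays of each week.
The following Thursday is 2028-01-27.
Next Saturday: 2028-01-29.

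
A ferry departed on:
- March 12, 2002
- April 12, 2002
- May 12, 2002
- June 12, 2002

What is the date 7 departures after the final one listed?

January 12, 2003

The day-of-month is always 12 (31, 30, 31 days between events).
So this recurs on the 12th of each month.
Next: July 2002 → July 12, 2002.
August 2002: August 12, 2002.
Next: September 2002 → September 12, 2002.
Next: October 2002 → October 12, 2002.
November 2002: November 12, 2002.
Next: December 2002 → December 12, 2002.
January 2003: January 12, 2003.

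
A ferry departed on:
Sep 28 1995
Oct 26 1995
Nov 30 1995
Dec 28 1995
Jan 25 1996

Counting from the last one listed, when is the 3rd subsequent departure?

Apr 25 1996

Every date is a Thursday; gaps 28, 35, 28, 28 days.
Each is the last Thursday of its month (at least one falls on the 29th or later, ruling out '4th Thursday').
February 1996 ends with Thursday Feb 29 1996.
Last Thursday of March 1996: Mar 28 1996.
April 1996 ends with Thursday Apr 25 1996.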